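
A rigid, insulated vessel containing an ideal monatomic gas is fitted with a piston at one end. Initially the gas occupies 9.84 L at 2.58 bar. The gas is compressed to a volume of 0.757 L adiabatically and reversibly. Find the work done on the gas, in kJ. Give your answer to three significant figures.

γ = 5/3 for a monatomic ideal gas.
P₂ = P₁(V₁/V₂)^γ = 2.58×(9.84/0.757)^(5/3) = 185.4 bar.
For a reversible adiabat, W_by_gas = (P₁V₁ − P₂V₂)/(γ−1).
W_by = (258000×0.00984 − 1.854×10^7×0.000757) / (2/3) = -17240 J.
W_on_gas = −W_by = 17240 J.

W ≈ 17.2 kJ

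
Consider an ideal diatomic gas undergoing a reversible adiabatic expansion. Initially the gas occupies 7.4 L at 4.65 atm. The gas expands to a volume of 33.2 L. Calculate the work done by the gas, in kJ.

γ = 7/5 for a diatomic ideal gas.
P₂ = P₁(V₁/V₂)^γ = 4.65×(7.4/33.2)^(7/5) = 0.5686 atm.
For a reversible adiabat, W_by_gas = (P₁V₁ − P₂V₂)/(γ−1).
W_by = (471200×0.0074 − 57610×0.0332) / (2/5) = 3935 J.

W ≈ 3.93 kJ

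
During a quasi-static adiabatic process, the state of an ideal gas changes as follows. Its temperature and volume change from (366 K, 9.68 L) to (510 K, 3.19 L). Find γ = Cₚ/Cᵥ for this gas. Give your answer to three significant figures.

γ ≈ 1.30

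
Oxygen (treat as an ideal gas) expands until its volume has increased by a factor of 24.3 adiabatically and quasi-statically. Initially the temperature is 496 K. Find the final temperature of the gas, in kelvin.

Adiabatic: T₁V₁^(γ−1) = T₂V₂^(γ−1) ⇒ T₂ = T₁ (V₁/V₂)^(γ−1).
For a diatomic ideal gas γ = 7/5, so γ−1 = 2/5.
T₂ = 496 × (1/24.3)^(2/5) = 138.4 K.

T₂ ≈ 138 K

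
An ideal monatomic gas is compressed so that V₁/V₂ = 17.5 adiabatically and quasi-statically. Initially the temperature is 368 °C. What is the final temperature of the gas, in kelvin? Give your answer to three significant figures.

For a reversible adiabat TV^(γ−1) is constant, so T₂ = T₁ (V₁/V₂)^(γ−1).
For a monatomic ideal gas γ = 5/3, so γ−1 = 2/3.
T₁ = 368 °C = 641.1 K.
T₂ = 641.1 × 17.5^(2/3) = 4322 K.

T₂ ≈ 4320 K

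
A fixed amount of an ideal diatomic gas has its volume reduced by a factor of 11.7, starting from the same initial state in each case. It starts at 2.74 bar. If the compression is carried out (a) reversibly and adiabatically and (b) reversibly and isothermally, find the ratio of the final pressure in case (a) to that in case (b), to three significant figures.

P_adiabatic / P_isothermal ≈ 2.67

For a diatomic ideal gas γ = 7/5.
Isothermal: P_b = P₁(V₁/V₂) = 2.74×11.7.
Adiabatic: P_a = P₁(V₁/V₂)^γ = 2.74×11.7^(7/5).
P_a/P_b = (V₁/V₂)^(γ−1) = 11.7^(2/5) = 2.675.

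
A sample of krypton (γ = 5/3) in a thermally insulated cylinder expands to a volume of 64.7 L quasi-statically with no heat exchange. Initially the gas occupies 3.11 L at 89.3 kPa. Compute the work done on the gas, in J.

W ≈ -362 J

P₂ = P₁(V₁/V₂)^γ = 89.3×(3.11/64.7)^(5/3) = 0.5675 kPa.
For a reversible adiabat, W_by_gas = (P₁V₁ − P₂V₂)/(γ−1).
W_by = (89300×0.00311 − 567.5×0.0647) / (2/3) = 361.5 J.
W_on_gas = −W_by = -361.5 J.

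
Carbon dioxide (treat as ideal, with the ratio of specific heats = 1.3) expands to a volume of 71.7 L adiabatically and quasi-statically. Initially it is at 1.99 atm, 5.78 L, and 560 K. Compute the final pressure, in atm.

Since PV^γ is constant along a reversible adiabat, P₂ = P₁ (V₁/V₂)^γ.
P₂ = 1.99 × (5.78/71.7)^(1.3) = 0.07537 atm.

P₂ ≈ 0.0754 atm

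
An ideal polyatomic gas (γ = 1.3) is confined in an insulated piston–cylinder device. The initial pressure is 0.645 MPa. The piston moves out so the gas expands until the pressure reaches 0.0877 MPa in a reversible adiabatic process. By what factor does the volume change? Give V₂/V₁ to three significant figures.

V₂/V₁ ≈ 4.64

From PV^γ = const, V₂/V₁ = (P₁/P₂)^(1/γ).
V₂/V₁ = (0.645/0.0877)^(0.769) = 4.641.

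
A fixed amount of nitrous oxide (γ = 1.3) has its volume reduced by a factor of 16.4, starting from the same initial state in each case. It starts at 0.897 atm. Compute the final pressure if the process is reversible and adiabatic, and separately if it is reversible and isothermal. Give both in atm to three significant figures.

adiabatic: 34.0 atm; isothermal: 14.7 atm

Isothermal: P₂ = P₁(V₁/V₂) = 0.897×16.4 = 14.71 atm.
Adiabatic: P₂ = P₁(V₁/V₂)^γ = 0.897×16.4^(1.3) = 34.05 atm.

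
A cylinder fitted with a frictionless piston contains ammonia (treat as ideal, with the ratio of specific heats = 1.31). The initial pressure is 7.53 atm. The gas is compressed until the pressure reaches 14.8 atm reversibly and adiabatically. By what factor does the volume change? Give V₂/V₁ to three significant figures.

From PV^γ = const, V₂/V₁ = (P₁/P₂)^(1/γ).
V₂/V₁ = (7.53/14.8)^(0.763) = 0.597.

V₂/V₁ ≈ 0.597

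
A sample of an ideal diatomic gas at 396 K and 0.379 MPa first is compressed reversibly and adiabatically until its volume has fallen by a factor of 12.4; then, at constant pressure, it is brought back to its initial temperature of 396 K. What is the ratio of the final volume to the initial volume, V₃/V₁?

For a diatomic ideal gas γ = 7/5.
Adiabatic step: V₂/V₁ = 0.08065; T₂ = T₁·12.4^(2/5) = 1084 K.
Isobaric step: V₃/V₂ = T₃/T₂ = 396/1084.
V₃/V₁ = (V₂/V₁)(V₃/V₂) = 0.08065 × (396/1084) = 0.02946.

V₃/V₁ ≈ 0.0295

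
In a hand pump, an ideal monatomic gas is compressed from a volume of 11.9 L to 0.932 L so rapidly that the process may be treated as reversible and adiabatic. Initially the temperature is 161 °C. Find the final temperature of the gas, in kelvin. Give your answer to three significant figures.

For a reversible adiabat TV^(γ−1) is constant, so T₂ = T₁ (V₁/V₂)^(γ−1).
For a monatomic ideal gas γ = 5/3, so γ−1 = 2/3.
T₁ = 161 °C = 434.1 K.
T₂ = 434.1 × (11.9/0.932)^(2/3) = 2372 K.

T₂ ≈ 2370 K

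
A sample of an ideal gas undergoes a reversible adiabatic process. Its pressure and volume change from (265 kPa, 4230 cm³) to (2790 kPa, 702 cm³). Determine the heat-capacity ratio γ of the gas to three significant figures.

PV^γ = const ⇒ γ = ln(P₂/P₁) / ln(V₁/V₂).
γ = ln(2790/265) / ln(4230/702) = 1.311.

γ ≈ 1.31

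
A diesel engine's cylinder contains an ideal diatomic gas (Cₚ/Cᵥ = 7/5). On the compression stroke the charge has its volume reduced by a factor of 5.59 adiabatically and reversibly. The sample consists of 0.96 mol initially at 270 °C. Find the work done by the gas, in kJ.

For a reversible adiabat TV^(γ−1) is constant, so T₂ = T₁ (V₁/V₂)^(γ−1).
T₁ = 270 °C = 543.1 K.
T₂ = 543.1 × 5.59^(2/5) = 1081 K.
Q = 0, so ΔU = W_on_gas = nCᵥΔT with Cᵥ = R/(γ−1) = 20.79 J/(mol·K).
ΔU = 0.96 × 20.79 × (1081 − 543.1) = 10730 J.
Work done by the gas = −ΔU = -10730 J.

W ≈ -10.7 kJ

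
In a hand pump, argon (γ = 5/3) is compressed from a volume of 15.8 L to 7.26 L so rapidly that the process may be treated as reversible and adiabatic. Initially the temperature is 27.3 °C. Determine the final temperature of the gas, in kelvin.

T₂ ≈ 505 K

Adiabatic: T₁V₁^(γ−1) = T₂V₂^(γ−1) ⇒ T₂ = T₁ (V₁/V₂)^(γ−1).
T₁ = 27.3 °C = 300.4 K.
T₂ = 300.4 × (15.8/7.26)^(2/3) = 504.6 K.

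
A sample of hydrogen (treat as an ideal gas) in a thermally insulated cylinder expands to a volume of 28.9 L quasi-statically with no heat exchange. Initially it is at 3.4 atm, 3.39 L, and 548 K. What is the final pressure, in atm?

Since PV^γ is constant along a reversible adiabat, P₂ = P₁ (V₁/V₂)^γ.
γ = 7/5 for a diatomic ideal gas.
P₂ = 3.4 × (3.39/28.9)^(7/5) = 0.1692 atm.

P₂ ≈ 0.169 atm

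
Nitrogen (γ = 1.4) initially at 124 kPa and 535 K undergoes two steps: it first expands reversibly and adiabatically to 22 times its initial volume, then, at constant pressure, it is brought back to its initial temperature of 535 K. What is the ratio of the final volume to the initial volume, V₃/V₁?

V₃/V₁ ≈ 75.8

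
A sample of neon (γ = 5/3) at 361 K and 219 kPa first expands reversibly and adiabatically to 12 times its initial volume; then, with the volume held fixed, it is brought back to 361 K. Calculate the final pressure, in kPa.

Adiabatic step (PV^γ = const): P₂ = 219×(1/12)^(5/3) = 3.482 kPa; T₂ = 361×(1/12)^(2/3) = 68.87 K.
Isochoric: P₃ = P₂(T₃/T₂) = 3.482 × (361/68.87) = 18.25 kPa.

P₃ ≈ 18.2 kPa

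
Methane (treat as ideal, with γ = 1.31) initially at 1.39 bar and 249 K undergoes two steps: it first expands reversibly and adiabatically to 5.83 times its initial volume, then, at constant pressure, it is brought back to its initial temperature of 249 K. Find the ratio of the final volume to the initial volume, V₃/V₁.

V₃/V₁ ≈ 10.1

Adiabatic step: V₂/V₁ = 5.83; T₂ = T₁·(1/5.83)^(0.31) = 144.2 K.
Isobaric step: V₃/V₂ = T₃/T₂ = 249/144.2.
V₃/V₁ = (V₂/V₁)(V₃/V₂) = 5.83 × (249/144.2) = 10.07.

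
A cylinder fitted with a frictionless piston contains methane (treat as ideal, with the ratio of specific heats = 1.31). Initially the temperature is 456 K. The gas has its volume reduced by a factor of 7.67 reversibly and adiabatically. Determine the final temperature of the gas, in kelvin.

T₂ ≈ 858 K

For a reversible adiabat TV^(γ−1) is constant, so T₂ = T₁ (V₁/V₂)^(γ−1).
T₂ = 456 × 7.67^(0.31) = 857.5 K.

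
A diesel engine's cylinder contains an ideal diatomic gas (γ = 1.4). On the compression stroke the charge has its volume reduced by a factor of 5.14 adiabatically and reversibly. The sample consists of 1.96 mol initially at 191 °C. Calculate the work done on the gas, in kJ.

W ≈ 17.5 kJ

For a reversible adiabat TV^(γ−1) is constant, so T₂ = T₁ (V₁/V₂)^(γ−1).
T₁ = 191 °C = 464.1 K.
T₂ = 464.1 × 5.14^(0.4) = 893.4 K.
Q = 0, so ΔU = W_on_gas = nCᵥΔT with Cᵥ = R/(γ−1) = 20.79 J/(mol·K).
ΔU = 1.96 × 20.79 × (893.4 − 464.1) = 17490 J.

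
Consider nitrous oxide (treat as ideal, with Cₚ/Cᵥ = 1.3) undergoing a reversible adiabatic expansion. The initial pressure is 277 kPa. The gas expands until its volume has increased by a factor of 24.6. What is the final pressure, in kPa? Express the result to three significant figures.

Adiabatic: P₁V₁^γ = P₂V₂^γ ⇒ P₂ = P₁ (V₁/V₂)^γ.
P₂ = 277 × (1/24.6)^(1.3) = 4.308 kPa.

P₂ ≈ 4.31 kPa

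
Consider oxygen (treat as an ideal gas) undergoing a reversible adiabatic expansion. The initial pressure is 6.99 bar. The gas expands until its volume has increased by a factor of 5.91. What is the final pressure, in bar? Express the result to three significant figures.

P₂ ≈ 0.581 bar

Adiabatic: P₁V₁^γ = P₂V₂^γ ⇒ P₂ = P₁ (V₁/V₂)^γ.
For a diatomic ideal gas γ = 7/5.
P₂ = 6.99 × (1/5.91)^(7/5) = 0.5811 bar.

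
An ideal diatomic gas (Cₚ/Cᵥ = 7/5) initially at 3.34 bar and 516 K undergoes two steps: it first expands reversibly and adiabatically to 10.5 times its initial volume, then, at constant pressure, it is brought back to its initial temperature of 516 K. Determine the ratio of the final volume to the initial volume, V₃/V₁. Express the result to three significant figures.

V₃/V₁ ≈ 26.9

Adiabatic step: V₂/V₁ = 10.5; T₂ = T₁·(1/10.5)^(2/5) = 201.5 K.
Isobaric step: V₃/V₂ = T₃/T₂ = 516/201.5.
V₃/V₁ = (V₂/V₁)(V₃/V₂) = 10.5 × (516/201.5) = 26.89.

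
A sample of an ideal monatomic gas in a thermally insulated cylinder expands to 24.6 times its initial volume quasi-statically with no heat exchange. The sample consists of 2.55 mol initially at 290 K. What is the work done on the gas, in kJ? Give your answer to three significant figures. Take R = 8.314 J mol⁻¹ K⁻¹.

W ≈ -8.13 kJ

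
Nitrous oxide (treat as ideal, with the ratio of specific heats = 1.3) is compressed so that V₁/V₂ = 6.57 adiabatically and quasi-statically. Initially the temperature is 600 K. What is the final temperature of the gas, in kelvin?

For a reversible adiabat TV^(γ−1) is constant, so T₂ = T₁ (V₁/V₂)^(γ−1).
T₂ = 600 × 6.57^(0.3) = 1055 K.

T₂ ≈ 1060 K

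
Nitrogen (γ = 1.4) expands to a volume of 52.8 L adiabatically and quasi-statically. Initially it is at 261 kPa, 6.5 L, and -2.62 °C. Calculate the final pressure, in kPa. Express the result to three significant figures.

Since PV^γ is constant along a reversible adiabat, P₂ = P₁ (V₁/V₂)^γ.
P₂ = 261 × (6.5/52.8)^(1.4) = 13.9 kPa.

P₂ ≈ 13.9 kPa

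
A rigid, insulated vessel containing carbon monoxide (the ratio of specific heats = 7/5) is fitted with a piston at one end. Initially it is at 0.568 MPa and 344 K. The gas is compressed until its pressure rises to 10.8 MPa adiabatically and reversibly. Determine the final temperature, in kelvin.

T₂ ≈ 798 K

Along an adiabat T P^((1−γ)/γ) is constant, so T₂ = T₁ (P₂/P₁)^((γ−1)/γ).
T₂ = 344 × (10.8/0.568)^(2/7) = 798 K.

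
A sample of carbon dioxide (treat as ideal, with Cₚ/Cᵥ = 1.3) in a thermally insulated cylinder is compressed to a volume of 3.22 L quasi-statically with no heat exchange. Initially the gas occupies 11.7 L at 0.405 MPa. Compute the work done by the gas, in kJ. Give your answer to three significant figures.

W ≈ -7.47 kJ

P₂ = P₁(V₁/V₂)^γ = 0.405×(11.7/3.22)^(1.3) = 2.167 MPa.
For a reversible adiabat, W_by_gas = (P₁V₁ − P₂V₂)/(γ−1).
W_by = (405000×0.0117 − 2.167×10^6×0.00322) / (0.3) = -7465 J.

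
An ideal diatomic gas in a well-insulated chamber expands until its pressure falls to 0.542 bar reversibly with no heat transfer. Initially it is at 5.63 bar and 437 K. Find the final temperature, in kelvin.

T₂ ≈ 224 K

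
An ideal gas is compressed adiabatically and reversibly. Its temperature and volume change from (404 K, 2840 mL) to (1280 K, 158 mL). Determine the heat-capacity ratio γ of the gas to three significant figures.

γ ≈ 1.40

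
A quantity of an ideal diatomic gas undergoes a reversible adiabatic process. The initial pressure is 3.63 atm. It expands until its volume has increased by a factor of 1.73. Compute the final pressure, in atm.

Adiabatic: P₁V₁^γ = P₂V₂^γ ⇒ P₂ = P₁ (V₁/V₂)^γ.
For a diatomic ideal gas γ = 7/5.
P₂ = 3.63 × (1/1.73)^(7/5) = 1.685 atm.

P₂ ≈ 1.69 atm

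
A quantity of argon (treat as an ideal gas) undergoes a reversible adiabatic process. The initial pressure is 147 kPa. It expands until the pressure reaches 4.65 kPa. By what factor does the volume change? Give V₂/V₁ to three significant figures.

V₂/V₁ ≈ 7.94

From PV^γ = const, V₂/V₁ = (P₁/P₂)^(1/γ).
For a monatomic ideal gas γ = 5/3.
V₂/V₁ = (147/4.65)^(3/5) = 7.942.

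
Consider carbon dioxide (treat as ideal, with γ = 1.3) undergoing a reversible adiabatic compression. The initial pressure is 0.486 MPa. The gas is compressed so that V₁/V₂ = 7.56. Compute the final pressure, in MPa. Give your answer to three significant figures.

Adiabatic: P₁V₁^γ = P₂V₂^γ ⇒ P₂ = P₁ (V₁/V₂)^γ.
P₂ = 0.486 × 7.56^(1.3) = 6.741 MPa.

P₂ ≈ 6.74 MPa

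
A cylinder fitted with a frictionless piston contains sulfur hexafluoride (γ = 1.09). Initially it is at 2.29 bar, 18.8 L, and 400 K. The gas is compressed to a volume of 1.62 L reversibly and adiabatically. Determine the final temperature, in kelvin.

T₂ ≈ 499 K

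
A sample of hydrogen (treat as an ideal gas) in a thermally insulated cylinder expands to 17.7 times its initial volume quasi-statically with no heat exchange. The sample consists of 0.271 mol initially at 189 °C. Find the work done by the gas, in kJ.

W ≈ 1.78 kJ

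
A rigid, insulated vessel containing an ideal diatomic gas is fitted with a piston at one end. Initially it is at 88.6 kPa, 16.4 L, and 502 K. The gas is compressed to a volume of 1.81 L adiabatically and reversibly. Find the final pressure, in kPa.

Since PV^γ is constant along a reversible adiabat, P₂ = P₁ (V₁/V₂)^γ.
γ = 7/5 for a diatomic ideal gas.
P₂ = 88.6 × (16.4/1.81)^(7/5) = 1938 kPa.

P₂ ≈ 1940 kPa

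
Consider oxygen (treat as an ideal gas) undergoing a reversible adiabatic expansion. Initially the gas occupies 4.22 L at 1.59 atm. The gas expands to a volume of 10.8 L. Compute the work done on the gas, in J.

W ≈ -533 J

γ = 7/5 for a diatomic ideal gas.
P₂ = P₁(V₁/V₂)^γ = 1.59×(4.22/10.8)^(7/5) = 0.4266 atm.
For a reversible adiabat, W_by_gas = (P₁V₁ − P₂V₂)/(γ−1).
W_by = (161100×0.00422 − 43230×0.0108) / (2/5) = 532.5 J.
W_on_gas = −W_by = -532.5 J.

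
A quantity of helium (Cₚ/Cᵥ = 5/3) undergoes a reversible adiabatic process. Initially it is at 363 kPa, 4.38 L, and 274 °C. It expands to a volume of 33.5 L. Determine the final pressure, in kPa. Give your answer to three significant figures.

P₂ ≈ 12.2 kPa

Adiabatic: P₁V₁^γ = P₂V₂^γ ⇒ P₂ = P₁ (V₁/V₂)^γ.
P₂ = 363 × (4.38/33.5)^(5/3) = 12.23 kPa.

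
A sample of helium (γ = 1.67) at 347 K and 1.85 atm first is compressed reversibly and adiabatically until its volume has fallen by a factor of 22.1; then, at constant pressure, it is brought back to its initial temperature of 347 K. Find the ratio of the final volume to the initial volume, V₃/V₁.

Adiabatic step: V₂/V₁ = 0.04525; T₂ = T₁·22.1^(0.67) = 2761 K.
Isobaric step: V₃/V₂ = T₃/T₂ = 347/2761.
V₃/V₁ = (V₂/V₁)(V₃/V₂) = 0.04525 × (347/2761) = 0.005687.

V₃/V₁ ≈ 0.00569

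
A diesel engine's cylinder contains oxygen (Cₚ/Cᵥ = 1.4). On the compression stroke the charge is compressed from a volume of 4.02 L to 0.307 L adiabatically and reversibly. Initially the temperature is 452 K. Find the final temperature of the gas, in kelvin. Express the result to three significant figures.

T₂ ≈ 1260 K

For a reversible adiabat TV^(γ−1) is constant, so T₂ = T₁ (V₁/V₂)^(γ−1).
T₂ = 452 × (4.02/0.307)^(0.4) = 1265 K.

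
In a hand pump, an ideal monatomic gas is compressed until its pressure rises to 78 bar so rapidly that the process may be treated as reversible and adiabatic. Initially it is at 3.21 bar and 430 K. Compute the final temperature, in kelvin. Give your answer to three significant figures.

T₂ ≈ 1540 K

Along an adiabat T P^((1−γ)/γ) is constant, so T₂ = T₁ (P₂/P₁)^((γ−1)/γ).
For a monatomic ideal gas γ = 5/3, so (γ−1)/γ = 2/5.
T₂ = 430 × (78/3.21)^(2/5) = 1541 K.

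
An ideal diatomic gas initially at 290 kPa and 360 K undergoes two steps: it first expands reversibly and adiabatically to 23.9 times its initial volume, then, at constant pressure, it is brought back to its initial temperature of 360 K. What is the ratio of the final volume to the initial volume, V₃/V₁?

V₃/V₁ ≈ 85.1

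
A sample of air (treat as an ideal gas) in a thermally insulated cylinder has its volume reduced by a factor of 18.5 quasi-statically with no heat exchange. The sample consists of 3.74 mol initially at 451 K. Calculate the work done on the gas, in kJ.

W ≈ 77.6 kJ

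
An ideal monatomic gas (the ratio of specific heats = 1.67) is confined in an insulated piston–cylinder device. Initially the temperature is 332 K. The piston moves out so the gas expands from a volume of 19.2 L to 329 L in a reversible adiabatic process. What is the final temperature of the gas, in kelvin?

For a reversible adiabat TV^(γ−1) is constant, so T₂ = T₁ (V₁/V₂)^(γ−1).
T₂ = 332 × (19.2/329)^(0.67) = 49.48 K.

T₂ ≈ 49.5 K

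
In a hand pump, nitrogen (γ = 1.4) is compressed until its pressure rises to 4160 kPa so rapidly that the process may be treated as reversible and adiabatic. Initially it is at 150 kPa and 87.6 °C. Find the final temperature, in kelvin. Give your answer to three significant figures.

Adiabatic: T₂/T₁ = (P₂/P₁)^((γ−1)/γ).
T₁ = 87.6 °C = 360.8 K.
T₂ = 360.8 × (4160/150)^(0.286) = 932.2 K.

T₂ ≈ 932 K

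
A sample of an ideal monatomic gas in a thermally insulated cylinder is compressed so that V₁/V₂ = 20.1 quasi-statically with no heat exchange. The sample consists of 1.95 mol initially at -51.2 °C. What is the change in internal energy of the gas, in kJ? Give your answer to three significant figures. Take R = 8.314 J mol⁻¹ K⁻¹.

For a reversible adiabat TV^(γ−1) is constant, so T₂ = T₁ (V₁/V₂)^(γ−1).
γ = 5/3 for a monatomic ideal gas, so γ−1 = 2/3.
T₁ = -51.2 °C = 221.9 K.
T₂ = 221.9 × 20.1^(2/3) = 1641 K.
Q = 0, so ΔU = W_on_gas = nCᵥΔT with Cᵥ = R/(γ−1) = 12.47 J/(mol·K).
ΔU = 1.95 × 12.47 × (1641 − 221.9) = 34500 J.

ΔU ≈ 34.5 kJ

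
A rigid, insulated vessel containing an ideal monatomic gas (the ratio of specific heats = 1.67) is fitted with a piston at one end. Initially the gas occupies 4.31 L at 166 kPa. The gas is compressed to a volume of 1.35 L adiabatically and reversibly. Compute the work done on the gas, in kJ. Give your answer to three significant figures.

P₂ = P₁(V₁/V₂)^γ = 166×(4.31/1.35)^(1.67) = 1154 kPa.
For a reversible adiabat, W_by_gas = (P₁V₁ − P₂V₂)/(γ−1).
W_by = (166000×0.00431 − 1.154×10^6×0.00135) / (0.67) = -1256 J.
W_on_gas = −W_by = 1256 J.

W ≈ 1.26 kJ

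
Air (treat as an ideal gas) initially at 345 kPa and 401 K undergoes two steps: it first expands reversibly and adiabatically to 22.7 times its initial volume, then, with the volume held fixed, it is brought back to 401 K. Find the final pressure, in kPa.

For a diatomic ideal gas γ = 7/5.
Adiabatic step (PV^γ = const): P₂ = 345×(1/22.7)^(7/5) = 4.359 kPa; T₂ = 401×(1/22.7)^(2/5) = 115 K.
Isochoric: P₃ = P₂(T₃/T₂) = 4.359 × (401/115) = 15.2 kPa.

P₃ ≈ 15.2 kPa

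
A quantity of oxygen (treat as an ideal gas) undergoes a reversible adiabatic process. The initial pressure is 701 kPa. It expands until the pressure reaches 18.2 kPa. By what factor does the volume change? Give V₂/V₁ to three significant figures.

V₂/V₁ ≈ 13.6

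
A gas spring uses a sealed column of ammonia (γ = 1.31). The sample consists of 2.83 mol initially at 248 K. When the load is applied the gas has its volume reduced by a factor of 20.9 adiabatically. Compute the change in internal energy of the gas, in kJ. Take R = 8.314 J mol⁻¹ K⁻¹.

Adiabatic: T₁V₁^(γ−1) = T₂V₂^(γ−1) ⇒ T₂ = T₁ (V₁/V₂)^(γ−1).
T₂ = 248 × 20.9^(0.31) = 636.4 K.
Q = 0, so ΔU = W_on_gas = nCᵥΔT with Cᵥ = R/(γ−1) = 26.82 J/(mol·K).
ΔU = 2.83 × 26.82 × (636.4 − 248) = 29480 J.

ΔU ≈ 29.5 kJ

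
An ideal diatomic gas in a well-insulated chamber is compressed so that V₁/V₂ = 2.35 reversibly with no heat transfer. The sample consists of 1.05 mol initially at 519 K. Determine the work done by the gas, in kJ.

W ≈ -4.61 kJ

Adiabatic: T₁V₁^(γ−1) = T₂V₂^(γ−1) ⇒ T₂ = T₁ (V₁/V₂)^(γ−1).
γ = 7/5 for a diatomic ideal gas, so γ−1 = 2/5.
T₂ = 519 × 2.35^(2/5) = 730.5 K.
Q = 0, so ΔU = W_on_gas = nCᵥΔT with Cᵥ = R/(γ−1) = 20.79 J/(mol·K).
ΔU = 1.05 × 20.79 × (730.5 − 519) = 4615 J.
Work done by the gas = −ΔU = -4615 J.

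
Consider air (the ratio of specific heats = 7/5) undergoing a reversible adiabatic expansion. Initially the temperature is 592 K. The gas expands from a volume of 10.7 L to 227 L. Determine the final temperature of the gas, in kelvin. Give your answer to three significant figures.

Adiabatic: T₁V₁^(γ−1) = T₂V₂^(γ−1) ⇒ T₂ = T₁ (V₁/V₂)^(γ−1).
T₂ = 592 × (10.7/227)^(2/5) = 174.4 K.

T₂ ≈ 174 K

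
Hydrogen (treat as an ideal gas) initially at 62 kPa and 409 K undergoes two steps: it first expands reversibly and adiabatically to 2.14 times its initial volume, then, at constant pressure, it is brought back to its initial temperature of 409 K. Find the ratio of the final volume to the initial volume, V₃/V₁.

For a diatomic ideal gas γ = 7/5.
Adiabatic step: V₂/V₁ = 2.14; T₂ = T₁·(1/2.14)^(2/5) = 301.7 K.
Isobaric step: V₃/V₂ = T₃/T₂ = 409/301.7.
V₃/V₁ = (V₂/V₁)(V₃/V₂) = 2.14 × (409/301.7) = 2.901.

V₃/V₁ ≈ 2.90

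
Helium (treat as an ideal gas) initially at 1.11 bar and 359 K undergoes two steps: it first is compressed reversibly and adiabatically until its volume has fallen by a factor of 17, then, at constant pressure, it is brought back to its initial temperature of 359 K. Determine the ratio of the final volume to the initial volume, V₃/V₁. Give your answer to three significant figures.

V₃/V₁ ≈ 0.00890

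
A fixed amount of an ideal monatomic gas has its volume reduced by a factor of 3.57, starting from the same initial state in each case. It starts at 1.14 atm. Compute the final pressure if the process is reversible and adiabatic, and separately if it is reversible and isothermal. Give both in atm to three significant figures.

adiabatic: 9.51 atm; isothermal: 4.07 atm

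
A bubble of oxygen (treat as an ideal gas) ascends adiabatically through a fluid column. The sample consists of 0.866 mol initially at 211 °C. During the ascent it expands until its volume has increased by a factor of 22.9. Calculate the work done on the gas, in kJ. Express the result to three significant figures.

W ≈ -6.22 kJ

For a reversible adiabat TV^(γ−1) is constant, so T₂ = T₁ (V₁/V₂)^(γ−1).
γ = 7/5 for a diatomic ideal gas, so γ−1 = 2/5.
T₁ = 211 °C = 484.1 K.
T₂ = 484.1 × (1/22.9)^(2/5) = 138.4 K.
Q = 0, so ΔU = W_on_gas = nCᵥΔT with Cᵥ = R/(γ−1) = 20.79 J/(mol·K).
ΔU = 0.866 × 20.79 × (138.4 − 484.1) = -6224 J.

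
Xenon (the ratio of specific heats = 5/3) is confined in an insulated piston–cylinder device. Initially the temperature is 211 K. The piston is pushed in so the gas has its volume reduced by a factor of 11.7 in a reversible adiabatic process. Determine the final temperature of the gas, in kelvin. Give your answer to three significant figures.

T₂ ≈ 1090 K

Adiabatic: T₁V₁^(γ−1) = T₂V₂^(γ−1) ⇒ T₂ = T₁ (V₁/V₂)^(γ−1).
T₂ = 211 × 11.7^(2/3) = 1087 K.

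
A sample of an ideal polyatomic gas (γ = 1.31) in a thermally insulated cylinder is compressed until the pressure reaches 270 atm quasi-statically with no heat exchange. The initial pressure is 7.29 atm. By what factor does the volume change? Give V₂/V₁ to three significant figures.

V₂/V₁ ≈ 0.0635

From PV^γ = const, V₂/V₁ = (P₁/P₂)^(1/γ).
V₂/V₁ = (7.29/270)^(0.763) = 0.06347.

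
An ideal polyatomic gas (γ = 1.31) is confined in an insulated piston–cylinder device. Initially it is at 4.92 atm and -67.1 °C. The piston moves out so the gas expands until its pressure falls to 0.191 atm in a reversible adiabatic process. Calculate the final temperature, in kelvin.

T₂ ≈ 95.5 K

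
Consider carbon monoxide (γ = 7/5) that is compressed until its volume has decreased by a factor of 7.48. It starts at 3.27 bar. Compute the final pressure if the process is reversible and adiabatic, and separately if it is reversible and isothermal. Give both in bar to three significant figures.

adiabatic: 54.7 bar; isothermal: 24.5 bar

Isothermal: P₂ = P₁(V₁/V₂) = 3.27×7.48 = 24.46 bar.
Adiabatic: P₂ = P₁(V₁/V₂)^γ = 3.27×7.48^(7/5) = 54.7 bar.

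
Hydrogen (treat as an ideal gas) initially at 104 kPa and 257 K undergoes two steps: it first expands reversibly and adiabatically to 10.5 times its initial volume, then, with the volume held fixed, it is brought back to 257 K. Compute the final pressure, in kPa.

For a diatomic ideal gas γ = 7/5.
Adiabatic step (PV^γ = const): P₂ = 104×(1/10.5)^(7/5) = 3.867 kPa; T₂ = 257×(1/10.5)^(2/5) = 100.3 K.
Isochoric: P₃ = P₂(T₃/T₂) = 3.867 × (257/100.3) = 9.905 kPa.

P₃ ≈ 9.90 kPa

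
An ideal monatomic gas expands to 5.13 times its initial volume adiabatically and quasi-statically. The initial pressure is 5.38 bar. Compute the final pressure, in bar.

P₂ ≈ 0.353 bar

Since PV^γ is constant along a reversible adiabat, P₂ = P₁ (V₁/V₂)^γ.
For a monatomic ideal gas γ = 5/3.
P₂ = 5.38 × (1/5.13)^(5/3) = 0.3526 bar.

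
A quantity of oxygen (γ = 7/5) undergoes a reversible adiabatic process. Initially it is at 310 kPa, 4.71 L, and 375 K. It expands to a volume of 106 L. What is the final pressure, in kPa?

Since PV^γ is constant along a reversible adiabat, P₂ = P₁ (V₁/V₂)^γ.
P₂ = 310 × (4.71/106)^(7/5) = 3.964 kPa.

P₂ ≈ 3.96 kPa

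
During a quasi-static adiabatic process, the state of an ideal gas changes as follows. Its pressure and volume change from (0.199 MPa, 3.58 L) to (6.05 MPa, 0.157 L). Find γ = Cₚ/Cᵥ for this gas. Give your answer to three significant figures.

γ ≈ 1.09

PV^γ = const ⇒ γ = ln(P₂/P₁) / ln(V₁/V₂).
γ = ln(6.05/0.199) / ln(3.58/0.157) = 1.092.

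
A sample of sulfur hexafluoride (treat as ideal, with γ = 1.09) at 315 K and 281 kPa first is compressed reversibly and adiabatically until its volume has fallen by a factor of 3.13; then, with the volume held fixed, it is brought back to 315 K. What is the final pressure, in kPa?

P₃ ≈ 880 kPa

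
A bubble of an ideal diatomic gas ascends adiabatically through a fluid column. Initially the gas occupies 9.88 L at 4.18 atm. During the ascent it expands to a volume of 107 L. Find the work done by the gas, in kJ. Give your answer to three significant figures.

γ = 7/5 for a diatomic ideal gas.
P₂ = P₁(V₁/V₂)^γ = 4.18×(9.88/107)^(7/5) = 0.1488 atm.
For a reversible adiabat, W_by_gas = (P₁V₁ − P₂V₂)/(γ−1).
W_by = (423500×0.00988 − 15080×0.107) / (2/5) = 6427 J.

W ≈ 6.43 kJ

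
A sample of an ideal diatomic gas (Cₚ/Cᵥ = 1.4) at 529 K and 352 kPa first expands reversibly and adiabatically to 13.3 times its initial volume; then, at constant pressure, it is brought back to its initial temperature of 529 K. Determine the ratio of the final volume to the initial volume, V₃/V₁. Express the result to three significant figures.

V₃/V₁ ≈ 37.4

Adiabatic step: V₂/V₁ = 13.3; T₂ = T₁·(1/13.3)^(0.4) = 187.9 K.
Isobaric step: V₃/V₂ = T₃/T₂ = 529/187.9.
V₃/V₁ = (V₂/V₁)(V₃/V₂) = 13.3 × (529/187.9) = 37.44.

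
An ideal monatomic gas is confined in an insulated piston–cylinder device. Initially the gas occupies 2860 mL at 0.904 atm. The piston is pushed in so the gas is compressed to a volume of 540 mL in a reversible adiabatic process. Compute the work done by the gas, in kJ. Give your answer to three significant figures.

W ≈ -0.801 kJ

γ = 5/3 for a monatomic ideal gas.
P₂ = P₁(V₁/V₂)^γ = 0.904×(2860/540)^(5/3) = 14.55 atm.
For a reversible adiabat, W_by_gas = (P₁V₁ − P₂V₂)/(γ−1).
W_by = (91600×0.00286 − 1.474×10^6×0.00054) / (2/3) = -801 J.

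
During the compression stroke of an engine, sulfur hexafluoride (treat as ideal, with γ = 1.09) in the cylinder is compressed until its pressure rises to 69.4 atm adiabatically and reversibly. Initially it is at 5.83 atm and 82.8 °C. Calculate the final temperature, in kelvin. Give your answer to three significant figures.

T₂ ≈ 437 K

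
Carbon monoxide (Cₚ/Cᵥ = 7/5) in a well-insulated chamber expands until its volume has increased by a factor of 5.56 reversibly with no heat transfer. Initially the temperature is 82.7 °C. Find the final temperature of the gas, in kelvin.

For a reversible adiabat TV^(γ−1) is constant, so T₂ = T₁ (V₁/V₂)^(γ−1).
T₁ = 82.7 °C = 355.8 K.
T₂ = 355.8 × (1/5.56)^(2/5) = 179.2 K.

T₂ ≈ 179 K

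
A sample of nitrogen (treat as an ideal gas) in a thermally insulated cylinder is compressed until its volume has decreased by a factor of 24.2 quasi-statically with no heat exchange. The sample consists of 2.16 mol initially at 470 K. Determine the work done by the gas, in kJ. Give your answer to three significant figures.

Adiabatic: T₁V₁^(γ−1) = T₂V₂^(γ−1) ⇒ T₂ = T₁ (V₁/V₂)^(γ−1).
γ = 7/5 for a diatomic ideal gas, so γ−1 = 2/5.
T₂ = 470 × 24.2^(2/5) = 1681 K.
Q = 0, so ΔU = W_on_gas = nCᵥΔT with Cᵥ = R/(γ−1) = 20.79 J/(mol·K).
ΔU = 2.16 × 20.79 × (1681 − 470) = 54380 J.
Work done by the gas = −ΔU = -54380 J.

W ≈ -54.4 kJ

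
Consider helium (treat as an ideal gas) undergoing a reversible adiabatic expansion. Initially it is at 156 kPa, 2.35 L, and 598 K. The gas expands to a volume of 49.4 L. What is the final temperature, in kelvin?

T₂ ≈ 78.5 K

For a reversible adiabat TV^(γ−1) is constant, so T₂ = T₁ (V₁/V₂)^(γ−1).
γ = 5/3 for a monatomic ideal gas.
T₂ = 598 × (2.35/49.4)^(2/3) = 78.51 K.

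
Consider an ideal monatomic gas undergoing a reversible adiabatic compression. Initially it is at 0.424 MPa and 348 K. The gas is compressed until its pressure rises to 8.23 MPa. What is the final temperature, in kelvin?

Adiabatic: T₂/T₁ = (P₂/P₁)^((γ−1)/γ).
For a monatomic ideal gas γ = 5/3, so (γ−1)/γ = 2/5.
T₂ = 348 × (8.23/0.424)^(2/5) = 1140 K.

T₂ ≈ 1140 K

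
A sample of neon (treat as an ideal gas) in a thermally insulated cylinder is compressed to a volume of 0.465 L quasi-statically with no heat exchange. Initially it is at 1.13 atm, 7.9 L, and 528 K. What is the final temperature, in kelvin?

T₂ ≈ 3490 K

Adiabatic: T₁V₁^(γ−1) = T₂V₂^(γ−1) ⇒ T₂ = T₁ (V₁/V₂)^(γ−1).
γ = 5/3 for a monatomic ideal gas.
T₂ = 528 × (7.9/0.465)^(2/3) = 3489 K.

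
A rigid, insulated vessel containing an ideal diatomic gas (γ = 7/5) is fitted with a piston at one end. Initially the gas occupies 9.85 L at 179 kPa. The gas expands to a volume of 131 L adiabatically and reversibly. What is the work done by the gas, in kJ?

P₂ = P₁(V₁/V₂)^γ = 179×(9.85/131)^(7/5) = 4.781 kPa.
For a reversible adiabat, W_by_gas = (P₁V₁ − P₂V₂)/(γ−1).
W_by = (179000×0.00985 − 4781×0.131) / (2/5) = 2842 J.

W ≈ 2.84 kJ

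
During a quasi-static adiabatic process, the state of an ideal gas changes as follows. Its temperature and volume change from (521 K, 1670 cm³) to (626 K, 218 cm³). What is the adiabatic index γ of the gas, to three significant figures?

γ ≈ 1.09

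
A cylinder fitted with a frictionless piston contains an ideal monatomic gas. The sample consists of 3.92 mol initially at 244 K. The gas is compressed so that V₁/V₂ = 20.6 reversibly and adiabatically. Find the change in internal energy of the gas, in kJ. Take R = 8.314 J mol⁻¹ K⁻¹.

For a reversible adiabat TV^(γ−1) is constant, so T₂ = T₁ (V₁/V₂)^(γ−1).
γ = 5/3 for a monatomic ideal gas, so γ−1 = 2/3.
T₂ = 244 × 20.6^(2/3) = 1834 K.
Q = 0, so ΔU = W_on_gas = nCᵥΔT with Cᵥ = R/(γ−1) = 12.47 J/(mol·K).
ΔU = 3.92 × 12.47 × (1834 − 244) = 77710 J.

ΔU ≈ 77.7 kJ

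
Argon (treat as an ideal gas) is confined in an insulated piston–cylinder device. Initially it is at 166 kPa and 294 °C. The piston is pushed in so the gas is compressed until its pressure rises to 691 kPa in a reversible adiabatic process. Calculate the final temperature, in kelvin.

Along an adiabat T P^((1−γ)/γ) is constant, so T₂ = T₁ (P₂/P₁)^((γ−1)/γ).
For a monatomic ideal gas γ = 5/3, so (γ−1)/γ = 2/5.
T₁ = 294 °C = 567.1 K.
T₂ = 567.1 × (691/166)^(2/5) = 1003 K.

T₂ ≈ 1000 K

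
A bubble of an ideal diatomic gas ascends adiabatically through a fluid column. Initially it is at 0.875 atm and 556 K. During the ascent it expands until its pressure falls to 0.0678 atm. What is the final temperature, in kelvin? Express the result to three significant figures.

T₂ ≈ 268 K

Adiabatic: T₂/T₁ = (P₂/P₁)^((γ−1)/γ).
For a diatomic ideal gas γ = 7/5, so (γ−1)/γ = 2/7.
T₂ = 556 × (0.0678/0.875)^(2/7) = 267.7 K.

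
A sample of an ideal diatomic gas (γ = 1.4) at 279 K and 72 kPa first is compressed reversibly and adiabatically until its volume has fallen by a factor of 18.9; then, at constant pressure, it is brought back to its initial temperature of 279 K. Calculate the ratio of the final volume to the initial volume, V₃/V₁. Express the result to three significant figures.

Adiabatic step: V₂/V₁ = 0.05291; T₂ = T₁·18.9^(0.4) = 904 K.
Isobaric step: V₃/V₂ = T₃/T₂ = 279/904.
V₃/V₁ = (V₂/V₁)(V₃/V₂) = 0.05291 × (279/904) = 0.01633.

V₃/V₁ ≈ 0.0163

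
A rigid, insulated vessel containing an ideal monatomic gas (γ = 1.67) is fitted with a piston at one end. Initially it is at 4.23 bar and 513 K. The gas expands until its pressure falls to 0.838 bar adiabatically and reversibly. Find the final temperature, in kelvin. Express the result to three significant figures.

T₂ ≈ 268 K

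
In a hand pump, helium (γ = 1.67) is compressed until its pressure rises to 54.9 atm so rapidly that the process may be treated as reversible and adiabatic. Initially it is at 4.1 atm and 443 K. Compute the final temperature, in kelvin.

T₂ ≈ 1250 K

Along an adiabat T P^((1−γ)/γ) is constant, so T₂ = T₁ (P₂/P₁)^((γ−1)/γ).
T₂ = 443 × (54.9/4.1)^(0.401) = 1254 K.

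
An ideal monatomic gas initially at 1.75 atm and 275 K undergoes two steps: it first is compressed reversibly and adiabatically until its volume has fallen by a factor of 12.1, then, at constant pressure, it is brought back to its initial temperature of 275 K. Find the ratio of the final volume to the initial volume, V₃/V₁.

V₃/V₁ ≈ 0.0157

For a monatomic ideal gas γ = 5/3.
Adiabatic step: V₂/V₁ = 0.08264; T₂ = T₁·12.1^(2/3) = 1449 K.
Isobaric step: V₃/V₂ = T₃/T₂ = 275/1449.
V₃/V₁ = (V₂/V₁)(V₃/V₂) = 0.08264 × (275/1449) = 0.01568.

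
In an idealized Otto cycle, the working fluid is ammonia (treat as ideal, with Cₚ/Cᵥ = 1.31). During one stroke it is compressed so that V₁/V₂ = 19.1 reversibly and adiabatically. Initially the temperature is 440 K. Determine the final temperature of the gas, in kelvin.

T₂ ≈ 1100 K

For a reversible adiabat TV^(γ−1) is constant, so T₂ = T₁ (V₁/V₂)^(γ−1).
T₂ = 440 × 19.1^(0.31) = 1098 K.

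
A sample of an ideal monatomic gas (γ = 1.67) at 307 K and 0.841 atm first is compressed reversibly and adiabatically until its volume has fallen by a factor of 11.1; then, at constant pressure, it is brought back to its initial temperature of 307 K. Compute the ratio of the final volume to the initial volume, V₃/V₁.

V₃/V₁ ≈ 0.0180

Adiabatic step: V₂/V₁ = 0.09009; T₂ = T₁·11.1^(0.67) = 1540 K.
Isobaric step: V₃/V₂ = T₃/T₂ = 307/1540.
V₃/V₁ = (V₂/V₁)(V₃/V₂) = 0.09009 × (307/1540) = 0.01796.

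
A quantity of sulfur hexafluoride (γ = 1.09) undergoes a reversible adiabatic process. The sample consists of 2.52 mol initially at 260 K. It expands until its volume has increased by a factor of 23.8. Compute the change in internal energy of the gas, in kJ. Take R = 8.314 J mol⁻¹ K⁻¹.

For a reversible adiabat TV^(γ−1) is constant, so T₂ = T₁ (V₁/V₂)^(γ−1).
T₂ = 260 × (1/23.8)^(0.09) = 195.5 K.
Q = 0, so ΔU = W_on_gas = nCᵥΔT with Cᵥ = R/(γ−1) = 92.38 J/(mol·K).
ΔU = 2.52 × 92.38 × (195.5 − 260) = -15020 J.

ΔU ≈ -15.0 kJ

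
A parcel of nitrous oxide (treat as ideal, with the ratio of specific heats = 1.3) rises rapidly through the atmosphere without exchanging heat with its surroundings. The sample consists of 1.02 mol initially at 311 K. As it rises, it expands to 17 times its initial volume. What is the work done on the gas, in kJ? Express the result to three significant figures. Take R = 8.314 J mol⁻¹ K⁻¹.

W ≈ -5.03 kJ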